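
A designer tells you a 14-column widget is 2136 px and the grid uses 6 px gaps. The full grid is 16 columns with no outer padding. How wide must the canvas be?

2442 px

14c + 13·6 = 2136 → 14c = 2058 → c = 147 px.
Total width: 16·147 + 15·6 = 2442 px.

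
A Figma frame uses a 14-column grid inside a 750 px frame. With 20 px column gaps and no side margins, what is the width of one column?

35 px

14c + 13·20 = 750 → 14c = 490 → c = 35 px.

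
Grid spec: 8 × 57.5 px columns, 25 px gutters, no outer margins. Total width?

Summing: 460 + 175 = 635 px.

635 px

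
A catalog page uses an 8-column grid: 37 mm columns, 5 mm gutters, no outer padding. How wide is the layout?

Summing: 296 + 35 = 331 mm.

331 mm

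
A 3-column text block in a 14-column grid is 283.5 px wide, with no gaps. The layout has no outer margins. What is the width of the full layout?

1323 px

283.5 / 3 = 94.5 px per column.
Summing: 1323 = 1323 px.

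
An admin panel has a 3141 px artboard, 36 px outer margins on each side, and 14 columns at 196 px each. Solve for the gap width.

25 px

Subtract both margins: 3141 − 2·36 = 3069 px.
Columns use 2744 px, leaving 325 px across 13 gaps = 25 px each.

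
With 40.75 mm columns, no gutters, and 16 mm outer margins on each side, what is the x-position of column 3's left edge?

Before column 3: the margin + 2 columns + 2 gutters.
Offset = 16 + 2·(40.75 + 0) = 16 + 81.5 = 97.5 mm.

97.5 mm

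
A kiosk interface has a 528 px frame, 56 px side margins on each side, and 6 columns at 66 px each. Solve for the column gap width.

Content width = 528 − 2·56 = 416 px.
Columns use 396 px, leaving 20 px across 5 column gaps = 4 px each.

4 px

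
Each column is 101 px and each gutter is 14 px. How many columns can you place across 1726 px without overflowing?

k columns need k·101 + (k−1)·14 = k·115 − 14.
k·115 − 14 ≤ 1726 → k ≤ 1740 / 115 ≈ 15.13, so k = 15.

15 columns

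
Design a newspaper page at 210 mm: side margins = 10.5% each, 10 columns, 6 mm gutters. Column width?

11.19 mm

Margins: 10.5% × 210 = 22.05 mm each, so content = 210 − 44.1 = 165.9 mm.
165.9 − 9·6 = 111.9; ÷10 gives c = 11.19 mm.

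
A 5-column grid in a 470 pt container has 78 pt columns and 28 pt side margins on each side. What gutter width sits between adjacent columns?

Content width = 470 − 2·28 = 414 pt.
Columns use 390 pt, leaving 24 pt across 4 gutters = 6 pt each.

6 pt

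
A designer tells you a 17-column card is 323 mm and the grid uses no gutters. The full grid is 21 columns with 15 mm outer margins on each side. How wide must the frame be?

323 / 17 = 19 mm per column.
Summing: 30 + 399 = 429 mm.

429 mm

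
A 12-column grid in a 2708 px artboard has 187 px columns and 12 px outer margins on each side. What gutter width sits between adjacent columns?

Take off 24 px of margins, leaving 2684 px.
Columns use 2244 px, leaving 440 px across 11 gutters = 40 px each.

40 px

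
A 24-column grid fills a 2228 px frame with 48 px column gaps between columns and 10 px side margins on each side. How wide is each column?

46 px

Subtract both margins: 2228 − 2·10 = 2208 px.
24 columns + 23 column gaps: 24c + 23·48 = 2208.
24c = 2208 − 1104 = 1104, so c = 46 px.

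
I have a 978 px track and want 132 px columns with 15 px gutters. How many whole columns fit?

Each extra column adds 132 + 15 = 147 px.
(978 + 15) / 147 = 6.76, so 6 columns fit.

6 columns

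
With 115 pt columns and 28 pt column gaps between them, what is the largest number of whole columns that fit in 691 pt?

Each extra column adds 115 + 28 = 143 pt.
(691 + 28) / 143 = 5.03, so 5 columns fit.

5 columns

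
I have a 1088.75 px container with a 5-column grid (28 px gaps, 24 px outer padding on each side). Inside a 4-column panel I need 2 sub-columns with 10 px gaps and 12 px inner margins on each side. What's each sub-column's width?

396.5 px

Outer content = 1088.75 − 2·24 = 1040.75 px.
5 columns + 4 gaps: 5c + 4·28 = 1040.75.
5c = 1040.75 − 112 = 928.75, so c = 185.75 px.
4-column span = 4·185.75 + 3·28 = 827 px.
Inner content = 827 − 2·12 = 803 px.
2 columns + 1 gap: 2d + 1·10 = 803.
2d = 803 − 10 = 793, so d = 396.5 px.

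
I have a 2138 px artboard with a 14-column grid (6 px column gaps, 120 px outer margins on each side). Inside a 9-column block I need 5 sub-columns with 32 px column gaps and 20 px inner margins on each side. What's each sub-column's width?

210 px

Outer content = 2138 − 2·120 = 1898 px.
14 columns + 13 column gaps: 14c + 13·6 = 1898.
14c = 1898 − 78 = 1820, so c = 130 px.
Span of 9: 9·130 + 8·6 = 1170 + 48 = 1218 px.
Inner content = 1218 − 2·20 = 1178 px.
5d + 4·32 = 1178 → 5d = 1050 → d = 210 px.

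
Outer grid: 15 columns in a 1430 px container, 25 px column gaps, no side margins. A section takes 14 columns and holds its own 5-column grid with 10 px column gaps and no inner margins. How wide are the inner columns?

15c + 14·25 = 1430 → 15c = 1080 → c = 72 px.
14 columns plus 13 column gaps: 1008 + 325 = 1333 px.
1333 − 4·10 = 1293; ÷5 gives d = 258.6 px.

258.6 px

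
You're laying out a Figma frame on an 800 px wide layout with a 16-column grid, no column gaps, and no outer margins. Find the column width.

16c = 800 → c = 50 px.

50 px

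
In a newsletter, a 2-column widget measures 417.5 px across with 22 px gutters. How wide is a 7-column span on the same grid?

Subtracting 1 gutter of 22 leaves 395.5 for 2 columns, so c = 197.75 px.
7-column span = 7·197.75 + 6·22 = 1516.25 px.

1516.25 px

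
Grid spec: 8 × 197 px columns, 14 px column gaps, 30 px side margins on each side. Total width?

1734 px

Total width: 2·30 + 8·197 + 7·14 = 1734 px.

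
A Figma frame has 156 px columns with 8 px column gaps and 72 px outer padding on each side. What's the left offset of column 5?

Column 5 starts at margin + 4·(column + gutter) = 72 + 4·164 = 728 px.

728 px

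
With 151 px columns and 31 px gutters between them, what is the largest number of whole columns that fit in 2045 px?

k columns need k·151 + (k−1)·31 = k·182 − 31.
k·182 − 31 ≤ 2045 → k ≤ 2076 / 182 ≈ 11.41, so k = 11.

11 columns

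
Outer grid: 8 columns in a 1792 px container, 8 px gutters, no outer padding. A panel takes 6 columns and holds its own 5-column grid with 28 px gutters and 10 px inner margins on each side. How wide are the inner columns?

Subtracting 7 gutters of 8 leaves 1736 for 8 columns, so c = 217 px.
6-column span = 6·217 + 5·8 = 1342 px.
Inner content = 1342 − 2·10 = 1322 px.
1322 − 4·28 = 1210; ÷5 gives d = 242 px.

242 px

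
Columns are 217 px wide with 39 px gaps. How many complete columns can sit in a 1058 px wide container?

Each extra column adds 217 + 39 = 256 px.
(1058 + 39) / 256 = 4.29, so 4 columns fit.

4 columns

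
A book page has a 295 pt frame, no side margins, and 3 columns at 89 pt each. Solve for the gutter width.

14 pt

Columns use 267 pt, leaving 28 pt across 2 gutters = 14 pt each.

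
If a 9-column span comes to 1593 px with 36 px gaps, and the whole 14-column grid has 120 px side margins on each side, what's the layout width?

9 columns + 8 gaps: 9c + 8·36 = 1593.
9c = 1593 − 288 = 1305, so c = 145 px.
Total width: 2·120 + 14·145 + 13·36 = 2738 px.

2738 px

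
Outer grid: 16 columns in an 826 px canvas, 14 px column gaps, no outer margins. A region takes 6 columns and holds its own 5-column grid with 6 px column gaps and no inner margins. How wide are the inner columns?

55.4 px

16c + 15·14 = 826 → 16c = 616 → c = 38.5 px.
Span of 6: 6·38.5 + 5·14 = 231 + 70 = 301 px.
5d + 4·6 = 301 → 5d = 277 → d = 55.4 px.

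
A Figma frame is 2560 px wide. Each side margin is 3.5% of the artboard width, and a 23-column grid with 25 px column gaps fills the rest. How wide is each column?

Margins: 3.5% × 2560 = 89.6 px each, so content = 2560 − 179.2 = 2380.8 px.
23 columns + 22 column gaps: 23c + 22·25 = 2380.8.
23c = 2380.8 − 550 = 1830.8, so c = 79.6 px.

79.6 px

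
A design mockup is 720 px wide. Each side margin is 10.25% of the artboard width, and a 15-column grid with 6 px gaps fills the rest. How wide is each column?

Margins: 10.25% × 720 = 73.8 px each, so content = 720 − 147.6 = 572.4 px.
15 columns + 14 gaps: 15c + 14·6 = 572.4.
15c = 572.4 − 84 = 488.4, so c = 32.56 px.

32.56 px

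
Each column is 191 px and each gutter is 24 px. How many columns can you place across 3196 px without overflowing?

k columns need k·191 + (k−1)·24 = k·215 − 24.
k·215 − 24 ≤ 3196 → k ≤ 3220 / 215 ≈ 14.98, so k = 14.

14 columns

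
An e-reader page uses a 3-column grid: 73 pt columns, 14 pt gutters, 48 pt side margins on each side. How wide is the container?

Container = 2·48 + 3·73 + 2·14 = 96 + 219 + 28 = 343 pt.

343 pt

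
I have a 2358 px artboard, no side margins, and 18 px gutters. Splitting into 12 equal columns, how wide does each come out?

2358 − 11·18 = 2160; ÷12 gives c = 180 px.

180 px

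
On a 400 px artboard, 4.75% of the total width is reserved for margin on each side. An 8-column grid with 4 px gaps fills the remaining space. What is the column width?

400 × (1 − 2·4.75%) = 400 × 90.5% = 362 px for the columns.
8 columns + 7 gaps: 8c + 7·4 = 362.
8c = 362 − 28 = 334, so c = 41.75 px.

41.75 px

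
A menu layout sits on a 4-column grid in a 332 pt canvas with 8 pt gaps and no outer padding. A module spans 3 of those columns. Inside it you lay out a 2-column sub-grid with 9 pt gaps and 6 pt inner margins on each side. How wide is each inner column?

332 − 3·8 = 308; ÷4 gives c = 77 pt.
Span of 3: 3·77 + 2·8 = 231 + 16 = 247 pt.
Inner content = 247 − 2·6 = 235 pt.
235 − 1·9 = 226; ÷2 gives d = 113 pt.

113 pt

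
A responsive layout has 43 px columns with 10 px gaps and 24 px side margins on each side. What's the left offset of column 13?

Column 13 starts at margin + 12·(column + gutter) = 24 + 12·53 = 660 px.

660 px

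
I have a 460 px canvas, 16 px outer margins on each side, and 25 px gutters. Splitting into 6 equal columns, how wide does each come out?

Inside the margins: 460 − 32 = 428 px.
6 columns + 5 gutters: 6c + 5·25 = 428.
6c = 428 − 125 = 303, so c = 50.5 px.

50.5 px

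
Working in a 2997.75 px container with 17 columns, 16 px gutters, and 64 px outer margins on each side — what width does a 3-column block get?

Subtract both margins: 2997.75 − 2·64 = 2869.75 px.
2869.75 − 16·16 = 2613.75; ÷17 gives c = 153.75 px.
3-column span = 3·153.75 + 2·16 = 493.25 px.

493.25 px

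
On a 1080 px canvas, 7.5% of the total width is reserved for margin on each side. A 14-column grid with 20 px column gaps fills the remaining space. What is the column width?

47 px

Margins: 7.5% × 1080 = 81 px each, so content = 1080 − 162 = 918 px.
918 − 13·20 = 658; ÷14 gives c = 47 px.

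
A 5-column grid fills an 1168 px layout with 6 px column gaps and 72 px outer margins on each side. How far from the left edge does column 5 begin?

896 px

Content = 1168 − 2·72 = 1024 px.
1024 − 4·6 = 1000; ÷5 gives c = 200 px.
Before column 5: the margin + 4 columns + 4 column gaps.
Offset = 72 + 4·(200 + 6) = 72 + 824 = 896 px.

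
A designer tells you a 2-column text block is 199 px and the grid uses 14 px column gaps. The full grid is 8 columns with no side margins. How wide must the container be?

838 px

2c + 1·14 = 199 → 2c = 185 → c = 92.5 px.
Summing: 740 + 98 = 838 px.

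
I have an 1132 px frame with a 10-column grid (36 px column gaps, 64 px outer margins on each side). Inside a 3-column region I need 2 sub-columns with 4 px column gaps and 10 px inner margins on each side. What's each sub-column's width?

126 px

Inside the margins: 1132 − 128 = 1004 px.
Subtracting 9 column gaps of 36 leaves 680 for 10 columns, so c = 68 px.
Span of 3: 3·68 + 2·36 = 204 + 72 = 276 px.
Inner content = 276 − 2·10 = 256 px.
256 − 1·4 = 252; ÷2 gives d = 126 px.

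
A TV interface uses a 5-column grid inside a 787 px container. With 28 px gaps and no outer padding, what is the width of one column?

135 px

Subtracting 4 gaps of 28 leaves 675 for 5 columns, so c = 135 px.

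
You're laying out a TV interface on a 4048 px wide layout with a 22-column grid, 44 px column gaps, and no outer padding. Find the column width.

4048 − 21·44 = 3124; ÷22 gives c = 142 px.

142 px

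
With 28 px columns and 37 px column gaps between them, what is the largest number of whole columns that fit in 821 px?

k columns need k·28 + (k−1)·37 = k·65 − 37.
k·65 − 37 ≤ 821 → k ≤ 858 / 65 ≈ 13.20, so k = 13.

13 columns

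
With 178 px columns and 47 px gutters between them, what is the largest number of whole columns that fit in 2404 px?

10 columns: 10·178 + 9·47 = 2203 px ≤ 2404.
11 columns: 2428 px > 2404. So 10.

10 columns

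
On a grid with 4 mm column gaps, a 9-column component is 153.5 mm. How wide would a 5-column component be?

83.5 mm

9 columns + 8 column gaps: 9c + 8·4 = 153.5.
9c = 153.5 − 32 = 121.5, so c = 13.5 mm.
Span of 5: 5·13.5 + 4·4 = 67.5 + 16 = 83.5 mm.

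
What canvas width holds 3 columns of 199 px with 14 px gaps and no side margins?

625 px

Canvas = 3·199 + 2·14 = 597 + 28 = 625 px.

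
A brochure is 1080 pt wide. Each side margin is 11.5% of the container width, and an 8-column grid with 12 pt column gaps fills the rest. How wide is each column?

93.45 pt

Each margin = 11.5% of 1080 = 124.2 pt; content = 1080 − 2·124.2 = 831.6 pt.
831.6 − 7·12 = 747.6; ÷8 gives c = 93.45 pt.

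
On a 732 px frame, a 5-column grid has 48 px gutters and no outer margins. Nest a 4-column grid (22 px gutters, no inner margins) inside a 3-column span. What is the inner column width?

732 − 4·48 = 540; ÷5 gives c = 108 px.
Span of 3: 3·108 + 2·48 = 324 + 96 = 420 px.
4d + 3·22 = 420 → 4d = 354 → d = 88.5 px.

88.5 px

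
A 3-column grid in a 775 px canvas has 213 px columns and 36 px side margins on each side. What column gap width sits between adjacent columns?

32 px

Take off 72 px of margins, leaving 703 px.
3 columns take 3·213 = 639 px; remaining 64 splits into 2 column gaps.
g = 64 / 2 = 32 px.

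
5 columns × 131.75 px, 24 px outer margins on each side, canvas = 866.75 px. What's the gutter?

Take off 48 px of margins, leaving 818.75 px.
Columns use 658.75 px, leaving 160 px across 4 gutters = 40 px each.

40 px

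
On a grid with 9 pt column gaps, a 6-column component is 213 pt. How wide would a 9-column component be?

324 pt

Subtracting 5 column gaps of 9 leaves 168 for 6 columns, so c = 28 pt.
Span of 9: 9·28 + 8·9 = 252 + 72 = 324 pt.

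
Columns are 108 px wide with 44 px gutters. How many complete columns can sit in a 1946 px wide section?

13 columns

Each extra column adds 108 + 44 = 152 px.
(1946 + 44) / 152 = 13.09, so 13 columns fit.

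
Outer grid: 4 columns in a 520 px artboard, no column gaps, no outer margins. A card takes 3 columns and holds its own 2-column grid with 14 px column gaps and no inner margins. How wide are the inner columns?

4c = 520 → c = 130 px.
3-column span = 3·130 = 390 px.
2d + 1·14 = 390 → 2d = 376 → d = 188 px.

188 px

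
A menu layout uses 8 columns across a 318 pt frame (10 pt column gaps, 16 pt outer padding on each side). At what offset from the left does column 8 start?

275 pt

Subtract both margins: 318 − 2·16 = 286 pt.
286 − 7·10 = 216; ÷8 gives c = 27 pt.
Each column+gutter stride is 37 pt; 7 of them past the 16 pt margin is 16 + 259 = 275 pt.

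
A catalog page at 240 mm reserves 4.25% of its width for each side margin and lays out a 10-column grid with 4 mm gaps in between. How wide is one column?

Margins: 4.25% × 240 = 10.2 mm each, so content = 240 − 20.4 = 219.6 mm.
10 columns + 9 gaps: 10c + 9·4 = 219.6.
10c = 219.6 − 36 = 183.6, so c = 18.36 mm.

18.36 mm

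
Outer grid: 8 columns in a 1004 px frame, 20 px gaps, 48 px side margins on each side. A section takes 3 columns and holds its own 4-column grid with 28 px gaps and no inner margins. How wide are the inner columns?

61 px

Subtract both margins: 1004 − 2·48 = 908 px.
8c + 7·20 = 908 → 8c = 768 → c = 96 px.
3-column span = 3·96 + 2·20 = 328 px.
4 columns + 3 gaps: 4d + 3·28 = 328.
4d = 328 − 84 = 244, so d = 61 px.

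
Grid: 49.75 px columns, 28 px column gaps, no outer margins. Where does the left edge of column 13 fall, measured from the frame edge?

933 px

Before column 13: 12 columns + 12 column gaps.
Offset = 12·(49.75 + 28) = 12·77.75 = 933 px.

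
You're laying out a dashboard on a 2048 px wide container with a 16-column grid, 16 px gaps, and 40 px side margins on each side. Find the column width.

108 px

Take off 80 px of margins, leaving 1968 px.
16 columns + 15 gaps: 16c + 15·16 = 1968.
16c = 1968 − 240 = 1728, so c = 108 px.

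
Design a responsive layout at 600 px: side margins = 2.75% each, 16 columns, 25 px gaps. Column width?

Each margin = 2.75% of 600 = 16.5 px; content = 600 − 2·16.5 = 567 px.
16 columns + 15 gaps: 16c + 15·25 = 567.
16c = 567 − 375 = 192, so c = 12 px.

12 px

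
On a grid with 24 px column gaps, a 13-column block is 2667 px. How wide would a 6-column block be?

1218 px

Subtracting 12 column gaps of 24 leaves 2379 for 13 columns, so c = 183 px.
Span of 6: 6·183 + 5·24 = 1098 + 120 = 1218 px.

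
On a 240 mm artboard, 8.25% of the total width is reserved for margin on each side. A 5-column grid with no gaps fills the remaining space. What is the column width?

Margins: 8.25% × 240 = 19.8 mm each, so content = 240 − 39.6 = 200.4 mm.
With no gaps, each column is 200.4/5 = 40.08 mm.

40.08 mm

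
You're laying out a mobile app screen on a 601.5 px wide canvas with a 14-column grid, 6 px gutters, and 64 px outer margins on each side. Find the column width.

Take off 128 px of margins, leaving 473.5 px.
14c + 13·6 = 473.5 → 14c = 395.5 → c = 28.25 px.

28.25 px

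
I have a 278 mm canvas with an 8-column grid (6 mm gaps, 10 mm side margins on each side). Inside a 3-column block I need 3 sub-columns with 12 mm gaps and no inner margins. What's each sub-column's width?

23 mm

Subtract both margins: 278 − 2·10 = 258 mm.
8 columns + 7 gaps: 8c + 7·6 = 258.
8c = 258 − 42 = 216, so c = 27 mm.
3 columns plus 2 gaps: 81 + 12 = 93 mm.
3 columns + 2 gaps: 3d + 2·12 = 93.
3d = 93 − 24 = 69, so d = 23 mm.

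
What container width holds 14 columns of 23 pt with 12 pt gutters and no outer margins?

Summing: 322 + 156 = 478 pt.

478 pt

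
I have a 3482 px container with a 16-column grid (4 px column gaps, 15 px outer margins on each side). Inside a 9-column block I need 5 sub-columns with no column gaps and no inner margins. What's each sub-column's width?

388 px

Inside the margins: 3482 − 30 = 3452 px.
3452 − 15·4 = 3392; ÷16 gives c = 212 px.
9-column span = 9·212 + 8·4 = 1940 px.
1940 / 5 = 388 px per column.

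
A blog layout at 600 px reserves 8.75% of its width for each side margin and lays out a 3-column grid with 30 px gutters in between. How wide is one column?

145 px

Margins: 8.75% × 600 = 52.5 px each, so content = 600 − 105 = 495 px.
3c + 2·30 = 495 → 3c = 435 → c = 145 px.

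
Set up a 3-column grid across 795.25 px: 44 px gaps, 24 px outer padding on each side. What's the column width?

219.75 px

Content width = 795.25 − 2·24 = 747.25 px.
3c + 2·44 = 747.25 → 3c = 659.25 → c = 219.75 px.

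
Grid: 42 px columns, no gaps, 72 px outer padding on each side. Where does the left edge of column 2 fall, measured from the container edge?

Before column 2: the margin + 1 column + 1 gap.
Offset = 72 + 1·(42 + 0) = 72 + 42 = 114 px.

114 px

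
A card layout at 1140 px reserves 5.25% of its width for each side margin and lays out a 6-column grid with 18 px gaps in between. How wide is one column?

155.05 px

Margins: 5.25% × 1140 = 59.85 px each, so content = 1140 − 119.7 = 1020.3 px.
1020.3 − 5·18 = 930.3; ÷6 gives c = 155.05 px.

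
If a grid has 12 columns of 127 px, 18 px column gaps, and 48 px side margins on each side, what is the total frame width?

1818 px

Total width: 2·48 + 12·127 + 11·18 = 1818 px.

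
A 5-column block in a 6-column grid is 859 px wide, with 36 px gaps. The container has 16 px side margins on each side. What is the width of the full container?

859 − 4·36 = 715; ÷5 gives c = 143 px.
Container = 2·16 + 6·143 + 5·36 = 32 + 858 + 180 = 1070 px.

1070 px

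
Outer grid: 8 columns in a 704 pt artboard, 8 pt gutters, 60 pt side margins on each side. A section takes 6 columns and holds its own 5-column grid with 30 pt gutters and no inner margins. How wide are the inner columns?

63.2 pt

Outer content = 704 − 2·60 = 584 pt.
Subtracting 7 gutters of 8 leaves 528 for 8 columns, so c = 66 pt.
Span of 6: 6·66 + 5·8 = 396 + 40 = 436 pt.
5 columns + 4 gutters: 5d + 4·30 = 436.
5d = 436 − 120 = 316, so d = 63.2 pt.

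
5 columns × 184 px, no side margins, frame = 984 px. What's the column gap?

5 columns take 5·184 = 920 px; remaining 64 splits into 4 column gaps.
g = 64 / 4 = 16 px.

16 px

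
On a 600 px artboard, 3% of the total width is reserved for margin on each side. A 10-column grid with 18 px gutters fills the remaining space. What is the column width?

40.2 px

Each margin = 3% of 600 = 18 px; content = 600 − 2·18 = 564 px.
564 − 9·18 = 402; ÷10 gives c = 40.2 px.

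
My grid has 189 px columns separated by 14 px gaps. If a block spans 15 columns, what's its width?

Span of 15: 15·189 + 14·14 = 2835 + 196 = 3031 px.

3031 px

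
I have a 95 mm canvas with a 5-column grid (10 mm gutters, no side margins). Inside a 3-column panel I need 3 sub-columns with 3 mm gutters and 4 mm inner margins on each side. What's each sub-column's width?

5c + 4·10 = 95 → 5c = 55 → c = 11 mm.
Span of 3: 3·11 + 2·10 = 33 + 20 = 53 mm.
Inner content = 53 − 2·4 = 45 mm.
Subtracting 2 gutters of 3 leaves 39 for 3 columns, so d = 13 mm.

13 mm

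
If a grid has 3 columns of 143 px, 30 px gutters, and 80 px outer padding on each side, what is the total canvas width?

649 px

Canvas = 2·80 + 3·143 + 2·30 = 160 + 429 + 60 = 649 px.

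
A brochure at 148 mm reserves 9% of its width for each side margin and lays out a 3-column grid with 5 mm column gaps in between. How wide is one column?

Margins: 9% × 148 = 13.32 mm each, so content = 148 − 26.64 = 121.36 mm.
Subtracting 2 column gaps of 5 leaves 111.36 for 3 columns, so c = 37.12 mm.

37.12 mm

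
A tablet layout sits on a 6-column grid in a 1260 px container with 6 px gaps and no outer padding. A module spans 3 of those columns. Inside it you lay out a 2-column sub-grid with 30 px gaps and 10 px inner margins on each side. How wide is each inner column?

1260 − 5·6 = 1230; ÷6 gives c = 205 px.
Span of 3: 3·205 + 2·6 = 615 + 12 = 627 px.
Inner content = 627 − 2·10 = 607 px.
2 columns + 1 gap: 2d + 1·30 = 607.
2d = 607 − 30 = 577, so d = 288.5 px.

288.5 px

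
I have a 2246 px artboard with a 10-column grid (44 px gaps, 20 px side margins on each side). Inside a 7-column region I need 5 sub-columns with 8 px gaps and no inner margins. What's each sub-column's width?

Take off 40 px of margins, leaving 2206 px.
10 columns + 9 gaps: 10c + 9·44 = 2206.
10c = 2206 − 396 = 1810, so c = 181 px.
7-column span = 7·181 + 6·44 = 1531 px.
5d + 4·8 = 1531 → 5d = 1499 → d = 299.8 px.

299.8 px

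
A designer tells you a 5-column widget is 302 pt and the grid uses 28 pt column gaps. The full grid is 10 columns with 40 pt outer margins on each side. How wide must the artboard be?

Subtracting 4 column gaps of 28 leaves 190 for 5 columns, so c = 38 pt.
Adding margins, columns and gutters: 80 + 380 + 252 = 712 pt.

712 pt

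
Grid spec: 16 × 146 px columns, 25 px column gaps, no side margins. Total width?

Layout = 16·146 + 15·25 = 2336 + 375 = 2711 px.

2711 px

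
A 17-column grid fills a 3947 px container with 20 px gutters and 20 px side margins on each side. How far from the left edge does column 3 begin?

Subtract both margins: 3947 − 2·20 = 3907 px.
17 columns + 16 gutters: 17c + 16·20 = 3907.
17c = 3907 − 320 = 3587, so c = 211 px.
Column 3 starts at margin + 2·(column + gutter) = 20 + 2·231 = 482 px.

482 px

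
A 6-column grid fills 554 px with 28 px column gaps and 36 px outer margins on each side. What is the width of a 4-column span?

312 px

Inside the margins: 554 − 72 = 482 px.
Subtracting 5 column gaps of 28 leaves 342 for 6 columns, so c = 57 px.
4 columns plus 3 column gaps: 228 + 84 = 312 px.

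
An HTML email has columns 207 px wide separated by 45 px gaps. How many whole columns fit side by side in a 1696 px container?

6 columns

k columns need k·207 + (k−1)·45 = k·252 − 45.
k·252 − 45 ≤ 1696 → k ≤ 1741 / 252 ≈ 6.91, so k = 6.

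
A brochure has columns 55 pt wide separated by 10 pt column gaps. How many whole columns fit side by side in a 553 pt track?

8 columns: 8·55 + 7·10 = 510 pt ≤ 553.
9 columns: 575 pt > 553. So 8.

8 columns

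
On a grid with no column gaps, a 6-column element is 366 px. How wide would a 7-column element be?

With no column gaps, each column is 366/6 = 61 px.
7-column span = 7·61 = 427 px.

427 px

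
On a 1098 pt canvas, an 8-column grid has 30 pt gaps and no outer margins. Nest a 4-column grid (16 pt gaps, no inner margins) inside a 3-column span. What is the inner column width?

86.25 pt

Subtracting 7 gaps of 30 leaves 888 for 8 columns, so c = 111 pt.
3 columns plus 2 gaps: 333 + 60 = 393 pt.
4 columns + 3 gaps: 4d + 3·16 = 393.
4d = 393 − 48 = 345, so d = 86.25 pt.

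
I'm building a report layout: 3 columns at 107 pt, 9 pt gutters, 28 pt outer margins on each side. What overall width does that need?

395 pt

Layout = 2·28 + 3·107 + 2·9 = 56 + 321 + 18 = 395 pt.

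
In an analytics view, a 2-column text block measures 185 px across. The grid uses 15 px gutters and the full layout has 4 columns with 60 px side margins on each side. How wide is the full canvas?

505 px

Subtracting 1 gutter of 15 leaves 170 for 2 columns, so c = 85 px.
Adding margins, columns and gutters: 120 + 340 + 45 = 505 px.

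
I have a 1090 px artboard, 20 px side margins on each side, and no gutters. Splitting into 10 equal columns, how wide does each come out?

Content width = 1090 − 2·20 = 1050 px.
With no gutters, each column is 1050/10 = 105 px.

105 px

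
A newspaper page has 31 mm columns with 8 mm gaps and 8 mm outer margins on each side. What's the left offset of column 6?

203 mm

Each column+gutter stride is 39 mm; 5 of them past the 8 mm margin is 8 + 195 = 203 mm.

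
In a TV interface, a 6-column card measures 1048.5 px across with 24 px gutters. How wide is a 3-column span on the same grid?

512.25 px

1048.5 − 5·24 = 928.5; ÷6 gives c = 154.75 px.
3-column span = 3·154.75 + 2·24 = 512.25 px.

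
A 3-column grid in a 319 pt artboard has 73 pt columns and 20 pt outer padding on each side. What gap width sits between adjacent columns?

Take off 40 pt of margins, leaving 279 pt.
3·73 + 2g = 279 → 2g = 60 → g = 30 pt.

30 pt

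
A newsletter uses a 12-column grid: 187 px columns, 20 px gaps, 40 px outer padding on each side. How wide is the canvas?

2544 px

Canvas = 2·40 + 12·187 + 11·20 = 80 + 2244 + 220 = 2544 px.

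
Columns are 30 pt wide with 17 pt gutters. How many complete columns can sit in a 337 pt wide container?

7 columns

7 columns: 7·30 + 6·17 = 312 pt ≤ 337.
8 columns: 359 pt > 337. So 7.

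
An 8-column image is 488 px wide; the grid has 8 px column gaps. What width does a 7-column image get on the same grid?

426 px

8 columns + 7 column gaps: 8c + 7·8 = 488.
8c = 488 − 56 = 432, so c = 54 px.
7 columns plus 6 column gaps: 378 + 48 = 426 px.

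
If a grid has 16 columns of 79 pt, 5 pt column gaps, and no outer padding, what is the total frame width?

Frame = 16·79 + 15·5 = 1264 + 75 = 1339 pt.

1339 pt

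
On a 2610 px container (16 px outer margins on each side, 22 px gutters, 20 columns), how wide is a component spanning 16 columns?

Take off 32 px of margins, leaving 2578 px.
2578 − 19·22 = 2160; ÷20 gives c = 108 px.
Span of 16: 16·108 + 15·22 = 1728 + 330 = 2058 px.

2058 px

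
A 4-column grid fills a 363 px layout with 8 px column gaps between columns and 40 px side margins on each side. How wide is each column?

64.75 px

Subtract both margins: 363 − 2·40 = 283 px.
283 − 3·8 = 259; ÷4 gives c = 64.75 px.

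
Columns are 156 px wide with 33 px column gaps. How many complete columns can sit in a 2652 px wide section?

k columns need k·156 + (k−1)·33 = k·189 − 33.
k·189 − 33 ≤ 2652 → k ≤ 2685 / 189 ≈ 14.21, so k = 14.

14 columns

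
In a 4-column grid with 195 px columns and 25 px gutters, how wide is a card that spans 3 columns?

635 px

3-column span = 3·195 + 2·25 = 635 px.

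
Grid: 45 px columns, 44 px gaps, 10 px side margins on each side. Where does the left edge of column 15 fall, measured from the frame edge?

1256 px

Each column+gutter stride is 89 px; 14 of them past the 10 px margin is 10 + 1246 = 1256 px.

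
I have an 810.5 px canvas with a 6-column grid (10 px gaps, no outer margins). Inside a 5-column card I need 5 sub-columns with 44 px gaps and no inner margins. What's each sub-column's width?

Subtracting 5 gaps of 10 leaves 760.5 for 6 columns, so c = 126.75 px.
5 columns plus 4 gaps: 633.75 + 40 = 673.75 px.
Subtracting 4 gaps of 44 leaves 497.75 for 5 columns, so d = 99.55 px.

99.55 px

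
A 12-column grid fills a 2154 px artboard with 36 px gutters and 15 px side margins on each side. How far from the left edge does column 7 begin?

Take off 30 px of margins, leaving 2124 px.
12c + 11·36 = 2124 → 12c = 1728 → c = 144 px.
Column 7 starts at margin + 6·(column + gutter) = 15 + 6·180 = 1095 px.

1095 px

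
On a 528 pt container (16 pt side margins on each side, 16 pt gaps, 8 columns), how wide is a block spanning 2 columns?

112 pt

Inside the margins: 528 − 32 = 496 pt.
Subtracting 7 gaps of 16 leaves 384 for 8 columns, so c = 48 pt.
Span of 2: 2·48 + 1·16 = 96 + 16 = 112 pt.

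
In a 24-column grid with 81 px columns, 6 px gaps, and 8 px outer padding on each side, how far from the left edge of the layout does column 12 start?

Before column 12: the margin + 11 columns + 11 gaps.
Offset = 8 + 11·(81 + 6) = 8 + 957 = 965 px.

965 px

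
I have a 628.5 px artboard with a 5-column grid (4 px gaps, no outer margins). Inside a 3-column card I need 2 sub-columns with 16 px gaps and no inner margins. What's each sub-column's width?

179.75 px

628.5 − 4·4 = 612.5; ÷5 gives c = 122.5 px.
3-column span = 3·122.5 + 2·4 = 375.5 px.
375.5 − 1·16 = 359.5; ÷2 gives d = 179.75 px.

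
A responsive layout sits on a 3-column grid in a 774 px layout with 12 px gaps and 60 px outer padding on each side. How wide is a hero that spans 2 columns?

432 px

Inside the margins: 774 − 120 = 654 px.
654 − 2·12 = 630; ÷3 gives c = 210 px.
Span of 2: 2·210 + 1·12 = 420 + 12 = 432 px.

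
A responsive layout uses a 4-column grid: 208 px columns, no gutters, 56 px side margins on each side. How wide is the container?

944 px

Container = 2·56 + 4·208 = 112 + 832 = 944 px.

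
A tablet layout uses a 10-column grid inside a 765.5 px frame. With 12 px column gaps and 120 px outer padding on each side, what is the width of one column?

41.75 px

Inside the margins: 765.5 − 240 = 525.5 px.
525.5 − 9·12 = 417.5; ÷10 gives c = 41.75 px.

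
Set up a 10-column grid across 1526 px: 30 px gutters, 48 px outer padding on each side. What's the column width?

Content width = 1526 − 2·48 = 1430 px.
1430 − 9·30 = 1160; ÷10 gives c = 116 px.

116 px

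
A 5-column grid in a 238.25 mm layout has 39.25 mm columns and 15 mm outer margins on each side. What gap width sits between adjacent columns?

3 mm

Take off 30 mm of margins, leaving 208.25 mm.
Columns use 196.25 mm, leaving 12 mm across 4 gaps = 3 mm each.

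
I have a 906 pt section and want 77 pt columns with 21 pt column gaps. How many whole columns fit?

k columns need k·77 + (k−1)·21 = k·98 − 21.
k·98 − 21 ≤ 906 → k ≤ 927 / 98 ≈ 9.46, so k = 9.

9 columns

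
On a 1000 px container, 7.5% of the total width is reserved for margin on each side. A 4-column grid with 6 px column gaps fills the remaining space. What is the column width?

Margins: 7.5% × 1000 = 75 px each, so content = 1000 − 150 = 850 px.
Subtracting 3 column gaps of 6 leaves 832 for 4 columns, so c = 208 px.

208 px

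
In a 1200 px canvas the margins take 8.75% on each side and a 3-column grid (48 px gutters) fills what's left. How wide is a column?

298 px

Each margin = 8.75% of 1200 = 105 px; content = 1200 − 2·105 = 990 px.
Subtracting 2 gutters of 48 leaves 894 for 3 columns, so c = 298 px.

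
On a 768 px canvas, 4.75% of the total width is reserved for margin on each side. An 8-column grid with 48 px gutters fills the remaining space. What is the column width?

44.88 px

768 × (1 − 2·4.75%) = 768 × 90.5% = 695.04 px for the columns.
8c + 7·48 = 695.04 → 8c = 359.04 → c = 44.88 px.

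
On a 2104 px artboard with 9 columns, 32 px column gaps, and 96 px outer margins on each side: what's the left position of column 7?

1392 px

Content = 2104 − 2·96 = 1912 px.
9 columns + 8 column gaps: 9c + 8·32 = 1912.
9c = 1912 − 256 = 1656, so c = 184 px.
Column 7 starts at margin + 6·(column + gutter) = 96 + 6·216 = 1392 px.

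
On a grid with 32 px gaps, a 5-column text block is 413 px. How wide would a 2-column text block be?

146 px

5 columns + 4 gaps: 5c + 4·32 = 413.
5c = 413 − 128 = 285, so c = 57 px.
2-column span = 2·57 + 1·32 = 146 px.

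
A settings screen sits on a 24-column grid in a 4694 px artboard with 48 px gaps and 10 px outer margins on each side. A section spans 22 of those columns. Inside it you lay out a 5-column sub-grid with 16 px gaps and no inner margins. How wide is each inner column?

Inside the margins: 4694 − 20 = 4674 px.
24 columns + 23 gaps: 24c + 23·48 = 4674.
24c = 4674 − 1104 = 3570, so c = 148.75 px.
22-column span = 22·148.75 + 21·48 = 4280.5 px.
5d + 4·16 = 4280.5 → 5d = 4216.5 → d = 843.3 px.

843.3 px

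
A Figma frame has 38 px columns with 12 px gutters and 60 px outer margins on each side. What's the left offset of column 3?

160 px

Before column 3: the margin + 2 columns + 2 gutters.
Offset = 60 + 2·(38 + 12) = 60 + 100 = 160 px.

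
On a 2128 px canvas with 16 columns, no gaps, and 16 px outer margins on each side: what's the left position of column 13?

Inside the margins: 2128 − 32 = 2096 px.
With no gaps, each column is 2096/16 = 131 px.
Column 13 starts at margin + 12·(column + gutter) = 16 + 12·131 = 1588 px.

1588 px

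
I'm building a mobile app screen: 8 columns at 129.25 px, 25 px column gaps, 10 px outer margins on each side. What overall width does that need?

Frame = 2·10 + 8·129.25 + 7·25 = 20 + 1034 + 175 = 1229 px.

1229 px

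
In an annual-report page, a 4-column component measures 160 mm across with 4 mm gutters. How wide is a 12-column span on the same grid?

488 mm

4 columns + 3 gutters: 4c + 3·4 = 160.
4c = 160 − 12 = 148, so c = 37 mm.
12 columns plus 11 gutters: 444 + 44 = 488 mm.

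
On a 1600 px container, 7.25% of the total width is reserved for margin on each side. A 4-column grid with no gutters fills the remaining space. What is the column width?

342 px

Margins: 7.25% × 1600 = 116 px each, so content = 1600 − 232 = 1368 px.
1368 / 4 = 342 px per column.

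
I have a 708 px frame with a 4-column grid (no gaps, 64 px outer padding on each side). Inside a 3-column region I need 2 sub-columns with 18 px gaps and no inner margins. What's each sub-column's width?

208.5 px

Outer content = 708 − 2·64 = 580 px.
4c = 580 → c = 145 px.
With no gaps, 3 columns span 3·145 = 435 px.
Subtracting 1 gap of 18 leaves 417 for 2 columns, so d = 208.5 px.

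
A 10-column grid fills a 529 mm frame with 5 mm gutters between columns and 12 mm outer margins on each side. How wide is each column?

Inside the margins: 529 − 24 = 505 mm.
Subtracting 9 gutters of 5 leaves 460 for 10 columns, so c = 46 mm.

46 mm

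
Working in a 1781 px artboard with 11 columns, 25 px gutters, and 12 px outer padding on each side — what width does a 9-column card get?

1433 px

Content width = 1781 − 2·12 = 1757 px.
11c + 10·25 = 1757 → 11c = 1507 → c = 137 px.
9 columns plus 8 gutters: 1233 + 200 = 1433 px.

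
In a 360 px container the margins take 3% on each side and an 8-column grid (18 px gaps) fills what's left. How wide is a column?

26.55 px

Margins: 3% × 360 = 10.8 px each, so content = 360 − 21.6 = 338.4 px.
338.4 − 7·18 = 212.4; ÷8 gives c = 26.55 px.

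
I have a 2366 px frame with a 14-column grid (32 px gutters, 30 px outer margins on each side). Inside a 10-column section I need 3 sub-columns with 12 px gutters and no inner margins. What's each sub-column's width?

Outer content = 2366 − 2·30 = 2306 px.
14c + 13·32 = 2306 → 14c = 1890 → c = 135 px.
10-column span = 10·135 + 9·32 = 1638 px.
Subtracting 2 gutters of 12 leaves 1614 for 3 columns, so d = 538 px.

538 px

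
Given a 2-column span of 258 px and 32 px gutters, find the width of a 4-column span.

548 px

2 columns + 1 gutter: 2c + 1·32 = 258.
2c = 258 − 32 = 226, so c = 113 px.
4 columns plus 3 gutters: 452 + 96 = 548 px.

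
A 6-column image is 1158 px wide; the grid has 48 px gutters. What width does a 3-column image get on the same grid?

6 columns + 5 gutters: 6c + 5·48 = 1158.
6c = 1158 − 240 = 918, so c = 153 px.
3-column span = 3·153 + 2·48 = 555 px.

555 px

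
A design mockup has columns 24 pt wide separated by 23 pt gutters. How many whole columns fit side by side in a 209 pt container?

k columns need k·24 + (k−1)·23 = k·47 − 23.
k·47 − 23 ≤ 209 → k ≤ 232 / 47 ≈ 4.94, so k = 4.

4 columns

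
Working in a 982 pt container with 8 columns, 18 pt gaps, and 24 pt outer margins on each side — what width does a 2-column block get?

Take off 48 pt of margins, leaving 934 pt.
Subtracting 7 gaps of 18 leaves 808 for 8 columns, so c = 101 pt.
Span of 2: 2·101 + 1·18 = 202 + 18 = 220 pt.

220 pt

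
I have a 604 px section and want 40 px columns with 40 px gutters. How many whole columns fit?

k columns need k·40 + (k−1)·40 = k·80 − 40.
k·80 − 40 ≤ 604 → k ≤ 644 / 80 ≈ 8.05, so k = 8.

8 columns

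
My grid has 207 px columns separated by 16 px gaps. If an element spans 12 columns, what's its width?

2660 px

12-column span = 12·207 + 11·16 = 2660 px.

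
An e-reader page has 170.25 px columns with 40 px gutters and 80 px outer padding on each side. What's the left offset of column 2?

290.25 px

Before column 2: the margin + 1 column + 1 gutter.
Offset = 80 + 1·(170.25 + 40) = 80 + 210.25 = 290.25 px.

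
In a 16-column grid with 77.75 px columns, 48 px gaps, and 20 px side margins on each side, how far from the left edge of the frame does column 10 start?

Column 10 starts at margin + 9·(column + gutter) = 20 + 9·125.75 = 1151.75 px.

1151.75 px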